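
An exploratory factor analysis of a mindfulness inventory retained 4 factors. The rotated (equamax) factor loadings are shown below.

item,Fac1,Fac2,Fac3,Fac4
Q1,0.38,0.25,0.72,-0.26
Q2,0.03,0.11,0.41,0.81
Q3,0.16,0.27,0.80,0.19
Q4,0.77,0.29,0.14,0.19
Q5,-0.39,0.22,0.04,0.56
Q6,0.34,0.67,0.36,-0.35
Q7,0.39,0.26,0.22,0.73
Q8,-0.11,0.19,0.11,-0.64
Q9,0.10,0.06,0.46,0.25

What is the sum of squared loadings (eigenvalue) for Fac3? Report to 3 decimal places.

SS loadings for Fac3 = 0.72² + 0.41² + 0.80² + 0.14² + 0.04² + 0.36² + 0.22² + 0.11² + 0.46² = 0.5184 + 0.1681 + 0.6400 + 0.0196 + 0.0016 + 0.1296 + 0.0484 + 0.0121 + 0.2116 = 1.7494

1.749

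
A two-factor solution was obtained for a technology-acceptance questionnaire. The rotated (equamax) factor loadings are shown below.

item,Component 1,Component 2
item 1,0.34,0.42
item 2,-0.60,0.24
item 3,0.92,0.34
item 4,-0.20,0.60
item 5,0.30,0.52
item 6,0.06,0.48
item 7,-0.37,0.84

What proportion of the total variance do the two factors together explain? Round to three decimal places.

0.501

SS loadings by factor: 1.5925, 1.9160; total = 3.5085.
Total variance with 7 standardized items is 7, so the solution explains 3.5085/7 = 0.5012.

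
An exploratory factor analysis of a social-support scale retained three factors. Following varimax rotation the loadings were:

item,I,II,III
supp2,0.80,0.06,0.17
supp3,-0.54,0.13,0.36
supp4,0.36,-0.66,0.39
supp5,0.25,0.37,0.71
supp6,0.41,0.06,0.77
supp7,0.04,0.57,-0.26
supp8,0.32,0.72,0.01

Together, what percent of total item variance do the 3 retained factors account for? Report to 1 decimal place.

Communalities: 0.6725, 0.4381, 0.7173, 0.7035, 0.7646, 0.3941, 0.6209; Σh² = 4.3110.
Total variance with 7 standardized items is 7, so the solution explains 4.3110/7 = 0.6159 = 61.59%.

61.6%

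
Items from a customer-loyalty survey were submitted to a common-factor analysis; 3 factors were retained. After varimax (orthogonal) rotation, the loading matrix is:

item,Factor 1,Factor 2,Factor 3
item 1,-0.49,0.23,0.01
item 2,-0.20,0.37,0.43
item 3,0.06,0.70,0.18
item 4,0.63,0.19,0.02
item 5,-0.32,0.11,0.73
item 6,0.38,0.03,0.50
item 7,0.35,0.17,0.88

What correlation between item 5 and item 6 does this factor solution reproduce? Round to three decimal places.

r̂ = Σ λ_i·λ_j across factors = (-0.32)(0.38) + (0.11)(0.03) + (0.73)(0.50)
  = -0.1216 +0.0033 +0.3650 = 0.2467

0.247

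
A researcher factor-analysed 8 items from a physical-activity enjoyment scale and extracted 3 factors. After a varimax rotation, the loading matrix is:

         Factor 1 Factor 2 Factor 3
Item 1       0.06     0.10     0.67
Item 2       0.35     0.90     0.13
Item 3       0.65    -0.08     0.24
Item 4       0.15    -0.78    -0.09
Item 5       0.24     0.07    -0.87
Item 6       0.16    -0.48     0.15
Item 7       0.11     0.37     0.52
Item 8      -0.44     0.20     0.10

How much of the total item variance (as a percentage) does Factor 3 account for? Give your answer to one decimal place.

SS loadings for Factor 3 = 0.67² + 0.13² + 0.24² + (-0.09)² + (-0.87)² + 0.15² + 0.52² + 0.10² = 1.5913
With 8 standardized items, total variance = 8. Proportion = 1.5913/8 = 0.1989 → 19.89%.

19.9%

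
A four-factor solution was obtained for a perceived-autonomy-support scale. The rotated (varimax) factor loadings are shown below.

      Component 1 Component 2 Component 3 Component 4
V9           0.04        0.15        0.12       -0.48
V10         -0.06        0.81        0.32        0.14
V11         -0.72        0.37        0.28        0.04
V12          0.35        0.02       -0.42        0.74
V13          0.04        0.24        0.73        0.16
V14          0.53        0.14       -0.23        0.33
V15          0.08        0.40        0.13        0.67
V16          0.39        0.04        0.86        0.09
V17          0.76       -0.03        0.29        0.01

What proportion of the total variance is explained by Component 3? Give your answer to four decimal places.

0.1998

SS loadings for Component 3 = 0.12² + 0.32² + 0.28² + (-0.42)² + 0.73² + (-0.23)² + 0.13² + 0.86² + 0.29² = 1.7980
Proportion of variance = 1.7980 / 9 = 0.1998.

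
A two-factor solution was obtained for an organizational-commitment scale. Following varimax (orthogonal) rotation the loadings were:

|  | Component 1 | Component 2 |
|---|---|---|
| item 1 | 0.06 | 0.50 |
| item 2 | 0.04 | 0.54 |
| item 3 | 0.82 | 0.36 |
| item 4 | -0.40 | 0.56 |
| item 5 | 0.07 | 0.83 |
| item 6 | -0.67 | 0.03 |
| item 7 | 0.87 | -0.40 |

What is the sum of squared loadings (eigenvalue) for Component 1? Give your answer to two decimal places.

SS loadings for Component 1 = 0.06² + 0.04² + 0.82² + (-0.40)² + 0.07² + (-0.67)² + 0.87² = 0.0036 + 0.0016 + 0.6724 + 0.1600 + 0.0049 + 0.4489 + 0.7569 = 2.0483

2.05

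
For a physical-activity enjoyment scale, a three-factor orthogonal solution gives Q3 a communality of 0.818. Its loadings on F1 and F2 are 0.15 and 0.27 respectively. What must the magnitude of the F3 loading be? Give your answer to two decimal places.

0.85

Under orthogonal rotation h² = Σλ², so λ_F3² = h² − (0.0954) = 0.818 − 0.0954 = 0.7226.
|λ| = √0.7226 = 0.8501.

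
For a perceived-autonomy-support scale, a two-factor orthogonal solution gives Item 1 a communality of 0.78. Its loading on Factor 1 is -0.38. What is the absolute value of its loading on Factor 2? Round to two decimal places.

Under orthogonal rotation h² = Σλ², so λ_Factor 2² = h² − (0.1444) = 0.78 − 0.1444 = 0.6356.
|λ| = √0.6356 = 0.7972.

0.80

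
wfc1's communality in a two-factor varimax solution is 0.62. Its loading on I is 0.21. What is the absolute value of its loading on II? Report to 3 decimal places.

Under orthogonal rotation h² = Σλ², so λ_II² = h² − (0.0441) = 0.62 − 0.0441 = 0.5759.
|λ| = √0.5759 = 0.7589.

0.759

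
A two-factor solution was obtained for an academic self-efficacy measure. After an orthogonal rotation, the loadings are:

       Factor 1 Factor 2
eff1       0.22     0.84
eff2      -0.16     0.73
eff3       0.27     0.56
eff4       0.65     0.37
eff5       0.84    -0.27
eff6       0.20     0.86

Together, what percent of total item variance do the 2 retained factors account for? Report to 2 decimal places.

Communalities: 0.7540, 0.5585, 0.3865, 0.5594, 0.7785, 0.7796; Σh² = 3.8165.
Total variance with 6 standardized items is 6, so the solution explains 3.8165/6 = 0.6361 = 63.61%.

63.61%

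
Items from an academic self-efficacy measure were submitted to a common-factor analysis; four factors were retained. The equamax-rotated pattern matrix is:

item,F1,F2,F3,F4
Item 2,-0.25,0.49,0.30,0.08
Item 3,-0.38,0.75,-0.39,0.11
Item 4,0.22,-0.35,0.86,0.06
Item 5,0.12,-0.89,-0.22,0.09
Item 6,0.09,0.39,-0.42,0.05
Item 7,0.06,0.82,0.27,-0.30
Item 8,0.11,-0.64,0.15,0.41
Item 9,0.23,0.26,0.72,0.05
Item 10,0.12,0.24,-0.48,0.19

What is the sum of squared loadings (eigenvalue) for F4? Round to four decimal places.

SS loadings for F4 = 0.08² + 0.11² + 0.06² + 0.09² + 0.05² + (-0.30)² + 0.41² + 0.05² + 0.19² = 0.0064 + 0.0121 + 0.0036 + 0.0081 + 0.0025 + 0.0900 + 0.1681 + 0.0025 + 0.0361 = 0.3294

0.3294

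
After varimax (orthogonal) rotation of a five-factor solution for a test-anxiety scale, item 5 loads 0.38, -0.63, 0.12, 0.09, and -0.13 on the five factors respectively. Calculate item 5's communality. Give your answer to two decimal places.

0.58

h² = 0.38² + (-0.63)² + 0.12² + 0.09² + (-0.13)² = 0.1444 + 0.3969 + 0.0144 + 0.0081 + 0.0169 = 0.5807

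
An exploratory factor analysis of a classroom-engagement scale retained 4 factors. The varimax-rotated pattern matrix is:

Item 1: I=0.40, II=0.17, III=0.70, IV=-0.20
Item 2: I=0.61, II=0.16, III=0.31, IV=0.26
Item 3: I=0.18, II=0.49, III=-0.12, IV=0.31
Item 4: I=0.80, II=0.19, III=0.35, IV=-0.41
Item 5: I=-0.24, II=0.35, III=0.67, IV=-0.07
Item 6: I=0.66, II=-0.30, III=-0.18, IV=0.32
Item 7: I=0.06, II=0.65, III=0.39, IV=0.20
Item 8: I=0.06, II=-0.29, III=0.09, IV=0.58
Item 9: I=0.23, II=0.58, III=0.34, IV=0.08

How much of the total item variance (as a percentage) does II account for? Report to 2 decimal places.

15.40%

SS loadings for II = 0.17² + 0.16² + 0.49² + 0.19² + 0.35² + (-0.30)² + 0.65² + (-0.29)² + 0.58² = 1.3862
With 9 standardized items, total variance = 9. Proportion = 1.3862/9 = 0.1540 → 15.40%.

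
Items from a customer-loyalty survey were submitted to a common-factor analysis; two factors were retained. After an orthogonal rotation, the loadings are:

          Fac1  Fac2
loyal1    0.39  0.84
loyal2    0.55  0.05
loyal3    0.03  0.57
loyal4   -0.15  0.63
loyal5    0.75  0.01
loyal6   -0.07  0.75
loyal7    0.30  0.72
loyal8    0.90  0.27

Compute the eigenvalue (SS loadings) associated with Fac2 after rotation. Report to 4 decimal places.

2.5838

SS loadings for Fac2 = 0.84² + 0.05² + 0.57² + 0.63² + 0.01² + 0.75² + 0.72² + 0.27² = 0.7056 + 0.0025 + 0.3249 + 0.3969 + 0.0001 + 0.5625 + 0.5184 + 0.0729 = 2.5838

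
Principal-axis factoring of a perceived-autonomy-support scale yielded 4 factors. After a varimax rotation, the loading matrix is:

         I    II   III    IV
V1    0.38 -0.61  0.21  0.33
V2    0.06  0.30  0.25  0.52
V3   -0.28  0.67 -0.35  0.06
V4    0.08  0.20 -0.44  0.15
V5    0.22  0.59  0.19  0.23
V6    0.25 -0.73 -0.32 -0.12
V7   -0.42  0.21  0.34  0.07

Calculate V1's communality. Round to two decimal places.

h² = 0.38² + (-0.61)² + 0.21² + 0.33² = 0.1444 + 0.3721 + 0.0441 + 0.1089 = 0.6695

0.67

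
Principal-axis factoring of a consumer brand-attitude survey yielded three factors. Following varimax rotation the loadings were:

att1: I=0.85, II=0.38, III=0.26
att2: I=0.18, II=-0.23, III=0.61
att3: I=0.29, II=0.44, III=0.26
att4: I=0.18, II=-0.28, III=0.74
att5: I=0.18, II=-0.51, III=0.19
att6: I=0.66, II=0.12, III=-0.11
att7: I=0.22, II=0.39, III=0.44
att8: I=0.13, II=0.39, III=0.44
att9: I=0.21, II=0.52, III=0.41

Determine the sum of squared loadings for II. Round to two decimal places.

SS loadings for II = 0.38² + (-0.23)² + 0.44² + (-0.28)² + (-0.51)² + 0.12² + 0.39² + 0.39² + 0.52² = 0.1444 + 0.0529 + 0.1936 + 0.0784 + 0.2601 + 0.0144 + 0.1521 + 0.1521 + 0.2704 = 1.3184

1.32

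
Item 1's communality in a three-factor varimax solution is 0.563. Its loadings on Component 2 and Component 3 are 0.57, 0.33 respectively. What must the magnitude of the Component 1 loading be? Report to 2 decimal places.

Under orthogonal rotation h² = Σλ², so λ_Component 1² = h² − (0.4338) = 0.563 − 0.4338 = 0.1292.
|λ| = √0.1292 = 0.3594.

0.36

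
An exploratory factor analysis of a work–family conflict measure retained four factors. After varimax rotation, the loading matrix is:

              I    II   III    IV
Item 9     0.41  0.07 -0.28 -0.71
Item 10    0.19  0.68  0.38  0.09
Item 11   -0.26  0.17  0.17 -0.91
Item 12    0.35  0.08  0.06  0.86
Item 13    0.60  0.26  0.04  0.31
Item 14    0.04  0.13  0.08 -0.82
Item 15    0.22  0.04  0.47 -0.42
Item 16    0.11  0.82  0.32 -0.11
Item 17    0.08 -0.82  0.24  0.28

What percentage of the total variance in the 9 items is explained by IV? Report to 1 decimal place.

SS loadings for IV = (-0.71)² + 0.09² + (-0.91)² + 0.86² + 0.31² + (-0.82)² + (-0.42)² + (-0.11)² + 0.28² = 3.1153
With 9 standardized items, total variance = 9. Proportion = 3.1153/9 = 0.3461 → 34.61%.

34.6%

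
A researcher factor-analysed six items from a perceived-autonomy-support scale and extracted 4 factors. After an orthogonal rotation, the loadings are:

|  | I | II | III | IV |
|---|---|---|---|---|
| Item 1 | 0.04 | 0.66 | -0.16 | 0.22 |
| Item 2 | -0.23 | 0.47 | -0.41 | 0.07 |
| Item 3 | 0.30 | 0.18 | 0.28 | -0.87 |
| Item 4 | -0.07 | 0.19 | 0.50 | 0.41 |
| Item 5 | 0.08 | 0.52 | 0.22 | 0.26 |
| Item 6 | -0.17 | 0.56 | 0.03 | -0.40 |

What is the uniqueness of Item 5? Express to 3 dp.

0.607

h² = 0.08² + 0.52² + 0.22² + 0.26² = 0.0064 + 0.2704 + 0.0484 + 0.0676 = 0.3928
Uniqueness u² = 1 − h² = 1 − 0.3928 = 0.6072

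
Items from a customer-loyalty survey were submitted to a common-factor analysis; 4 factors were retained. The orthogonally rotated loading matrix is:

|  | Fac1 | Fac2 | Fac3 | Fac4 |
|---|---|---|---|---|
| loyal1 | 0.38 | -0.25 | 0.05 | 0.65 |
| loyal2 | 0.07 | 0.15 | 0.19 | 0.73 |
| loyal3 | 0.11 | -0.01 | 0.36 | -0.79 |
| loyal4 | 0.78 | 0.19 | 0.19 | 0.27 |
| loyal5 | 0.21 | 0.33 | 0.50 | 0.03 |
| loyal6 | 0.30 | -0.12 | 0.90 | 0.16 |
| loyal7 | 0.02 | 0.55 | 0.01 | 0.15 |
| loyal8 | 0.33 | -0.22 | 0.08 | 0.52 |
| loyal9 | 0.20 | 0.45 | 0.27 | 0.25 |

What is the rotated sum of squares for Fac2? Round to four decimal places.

SS loadings for Fac2 = (-0.25)² + 0.15² + (-0.01)² + 0.19² + 0.33² + (-0.12)² + 0.55² + (-0.22)² + 0.45² = 0.0625 + 0.0225 + 0.0001 + 0.0361 + 0.1089 + 0.0144 + 0.3025 + 0.0484 + 0.2025 = 0.7979

0.7979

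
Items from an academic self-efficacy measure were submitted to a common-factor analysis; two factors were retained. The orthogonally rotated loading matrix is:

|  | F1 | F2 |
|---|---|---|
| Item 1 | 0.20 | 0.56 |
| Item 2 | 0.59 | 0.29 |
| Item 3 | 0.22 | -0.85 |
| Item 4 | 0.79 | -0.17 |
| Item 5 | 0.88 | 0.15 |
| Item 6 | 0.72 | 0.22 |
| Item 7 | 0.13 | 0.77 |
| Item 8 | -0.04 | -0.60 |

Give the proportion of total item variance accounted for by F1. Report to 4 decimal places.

SS loadings for F1 = 0.20² + 0.59² + 0.22² + 0.79² + 0.88² + 0.72² + 0.13² + (-0.04)² = 2.3719
Proportion of variance = 2.3719 / 8 = 0.2965.

0.2965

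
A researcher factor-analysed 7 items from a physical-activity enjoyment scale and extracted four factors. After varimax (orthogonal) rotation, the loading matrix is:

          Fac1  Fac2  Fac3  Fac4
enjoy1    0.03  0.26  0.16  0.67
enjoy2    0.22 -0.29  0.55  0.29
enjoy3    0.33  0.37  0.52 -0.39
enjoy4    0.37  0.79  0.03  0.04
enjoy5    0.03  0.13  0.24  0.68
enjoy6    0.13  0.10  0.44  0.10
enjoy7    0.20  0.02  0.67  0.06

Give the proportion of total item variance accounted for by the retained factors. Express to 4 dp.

0.5364

SS loadings by factor: 0.3529, 0.9400, 1.2995, 1.1627; total = 3.7551.
Total variance with 7 standardized items is 7, so the solution explains 3.7551/7 = 0.5364.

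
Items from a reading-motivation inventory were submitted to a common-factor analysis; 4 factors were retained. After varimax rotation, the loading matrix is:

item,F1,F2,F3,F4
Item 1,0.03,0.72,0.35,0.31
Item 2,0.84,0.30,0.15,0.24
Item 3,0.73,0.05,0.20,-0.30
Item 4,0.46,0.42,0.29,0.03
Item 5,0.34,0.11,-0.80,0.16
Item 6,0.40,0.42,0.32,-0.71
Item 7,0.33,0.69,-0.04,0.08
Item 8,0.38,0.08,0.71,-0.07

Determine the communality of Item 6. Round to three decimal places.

h² = 0.40² + 0.42² + 0.32² + (-0.71)² = 0.1600 + 0.1764 + 0.1024 + 0.5041 = 0.9429

0.943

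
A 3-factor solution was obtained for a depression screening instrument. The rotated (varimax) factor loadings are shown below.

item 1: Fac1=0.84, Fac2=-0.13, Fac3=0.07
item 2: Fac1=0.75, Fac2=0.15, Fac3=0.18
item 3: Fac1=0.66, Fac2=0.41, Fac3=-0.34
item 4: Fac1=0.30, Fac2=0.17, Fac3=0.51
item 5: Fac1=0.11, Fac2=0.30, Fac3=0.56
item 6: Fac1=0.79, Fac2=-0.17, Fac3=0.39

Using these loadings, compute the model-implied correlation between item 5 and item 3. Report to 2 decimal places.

r̂ = Σ λ_i·λ_j across factors = (0.11)(0.66) + (0.30)(0.41) + (0.56)(-0.34)
  = +0.0726 +0.1230 -0.1904 = 0.0052

0.01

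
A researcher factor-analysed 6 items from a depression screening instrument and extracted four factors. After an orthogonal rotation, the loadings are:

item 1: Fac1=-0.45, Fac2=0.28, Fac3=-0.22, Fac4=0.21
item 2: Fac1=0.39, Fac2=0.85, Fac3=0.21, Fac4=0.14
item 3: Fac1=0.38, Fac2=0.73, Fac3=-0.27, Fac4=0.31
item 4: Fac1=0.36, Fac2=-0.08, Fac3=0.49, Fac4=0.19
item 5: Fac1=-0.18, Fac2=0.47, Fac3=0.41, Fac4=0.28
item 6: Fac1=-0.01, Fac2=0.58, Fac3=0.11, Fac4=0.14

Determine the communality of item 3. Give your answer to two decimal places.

h² = 0.38² + 0.73² + (-0.27)² + 0.31² = 0.1444 + 0.5329 + 0.0729 + 0.0961 = 0.8463

0.85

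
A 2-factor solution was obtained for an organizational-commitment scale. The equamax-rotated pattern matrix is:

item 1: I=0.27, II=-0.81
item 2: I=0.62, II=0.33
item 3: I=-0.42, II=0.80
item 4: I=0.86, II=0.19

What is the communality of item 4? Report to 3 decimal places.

0.776

h² = 0.86² + 0.19² = 0.7396 + 0.0361 = 0.7757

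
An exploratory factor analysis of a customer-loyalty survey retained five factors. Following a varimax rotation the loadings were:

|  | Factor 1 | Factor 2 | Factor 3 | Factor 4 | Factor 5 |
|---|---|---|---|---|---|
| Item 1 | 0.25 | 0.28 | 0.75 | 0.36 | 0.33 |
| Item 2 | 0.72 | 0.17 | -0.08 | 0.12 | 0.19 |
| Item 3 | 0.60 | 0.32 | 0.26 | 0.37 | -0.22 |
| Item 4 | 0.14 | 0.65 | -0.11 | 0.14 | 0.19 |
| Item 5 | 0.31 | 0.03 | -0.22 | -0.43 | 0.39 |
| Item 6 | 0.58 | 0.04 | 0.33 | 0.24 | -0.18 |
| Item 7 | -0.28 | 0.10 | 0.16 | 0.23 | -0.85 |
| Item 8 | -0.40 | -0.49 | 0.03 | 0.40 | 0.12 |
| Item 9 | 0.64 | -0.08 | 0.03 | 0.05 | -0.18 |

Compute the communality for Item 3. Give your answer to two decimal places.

h² = 0.60² + 0.32² + 0.26² + 0.37² + (-0.22)² = 0.3600 + 0.1024 + 0.0676 + 0.1369 + 0.0484 = 0.7153

0.72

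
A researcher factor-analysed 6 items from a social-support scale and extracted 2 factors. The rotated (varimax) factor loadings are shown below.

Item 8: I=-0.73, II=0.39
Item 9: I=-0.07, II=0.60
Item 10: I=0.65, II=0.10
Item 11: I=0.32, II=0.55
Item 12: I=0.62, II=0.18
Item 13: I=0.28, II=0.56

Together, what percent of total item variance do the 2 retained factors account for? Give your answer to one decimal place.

SS loadings by factor: 1.5255, 1.1706; total = 2.6961.
Total variance with 6 standardized items is 6, so the solution explains 2.6961/6 = 0.4493 = 44.94%.

44.9%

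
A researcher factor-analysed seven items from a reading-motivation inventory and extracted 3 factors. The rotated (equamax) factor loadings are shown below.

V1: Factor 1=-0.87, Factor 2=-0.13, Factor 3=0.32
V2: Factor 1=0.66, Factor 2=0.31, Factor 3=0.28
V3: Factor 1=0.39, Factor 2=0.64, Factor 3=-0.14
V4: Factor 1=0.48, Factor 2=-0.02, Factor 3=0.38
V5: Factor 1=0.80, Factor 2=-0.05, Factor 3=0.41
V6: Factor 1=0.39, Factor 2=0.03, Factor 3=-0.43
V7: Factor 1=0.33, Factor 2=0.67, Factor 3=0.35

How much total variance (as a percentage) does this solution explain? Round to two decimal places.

61.02%

Communalities: 0.8762, 0.6101, 0.5813, 0.3752, 0.8106, 0.3379, 0.6803; Σh² = 4.2716.
Total variance with 7 standardized items is 7, so the solution explains 4.2716/7 = 0.6102 = 61.02%.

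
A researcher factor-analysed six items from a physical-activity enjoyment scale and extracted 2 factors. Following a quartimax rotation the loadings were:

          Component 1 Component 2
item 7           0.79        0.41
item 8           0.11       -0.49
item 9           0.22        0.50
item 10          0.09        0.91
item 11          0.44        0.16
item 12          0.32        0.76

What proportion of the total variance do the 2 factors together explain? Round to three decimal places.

Communalities: 0.7922, 0.2522, 0.2984, 0.8362, 0.2192, 0.6800; Σh² = 3.0782.
Total variance with 6 standardized items is 6, so the solution explains 3.0782/6 = 0.5130.

0.513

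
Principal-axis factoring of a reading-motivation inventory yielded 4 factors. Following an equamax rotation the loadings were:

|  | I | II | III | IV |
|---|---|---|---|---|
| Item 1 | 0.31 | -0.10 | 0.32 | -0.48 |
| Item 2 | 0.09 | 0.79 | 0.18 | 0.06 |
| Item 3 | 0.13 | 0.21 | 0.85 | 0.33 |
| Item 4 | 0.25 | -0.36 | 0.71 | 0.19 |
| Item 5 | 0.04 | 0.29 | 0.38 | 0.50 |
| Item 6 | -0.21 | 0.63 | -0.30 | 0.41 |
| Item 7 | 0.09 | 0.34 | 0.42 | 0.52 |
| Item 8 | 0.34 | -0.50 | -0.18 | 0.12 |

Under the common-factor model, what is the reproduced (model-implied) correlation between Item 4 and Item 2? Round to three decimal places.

r̂ = Σ λ_i·λ_j across factors = (0.25)(0.09) + (-0.36)(0.79) + (0.71)(0.18) + (0.19)(0.06)
  = +0.0225 -0.2844 +0.1278 +0.0114 = -0.1227

-0.123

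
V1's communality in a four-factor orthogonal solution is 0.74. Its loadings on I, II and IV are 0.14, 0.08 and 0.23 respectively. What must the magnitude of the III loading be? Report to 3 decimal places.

0.813

Under orthogonal rotation h² = Σλ², so λ_III² = h² − (0.0789) = 0.74 − 0.0789 = 0.6611.
|λ| = √0.6611 = 0.8131.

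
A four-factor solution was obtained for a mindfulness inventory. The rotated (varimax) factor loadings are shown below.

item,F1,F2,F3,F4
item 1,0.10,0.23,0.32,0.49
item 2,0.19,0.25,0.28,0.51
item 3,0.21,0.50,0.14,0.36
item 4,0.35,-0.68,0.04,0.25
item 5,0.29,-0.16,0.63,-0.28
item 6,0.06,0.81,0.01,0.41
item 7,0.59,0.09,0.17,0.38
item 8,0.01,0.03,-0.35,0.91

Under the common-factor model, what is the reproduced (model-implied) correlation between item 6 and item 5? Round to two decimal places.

-0.22

r̂ = Σ λ_i·λ_j across factors = (0.06)(0.29) + (0.81)(-0.16) + (0.01)(0.63) + (0.41)(-0.28)
  = +0.0174 -0.1296 +0.0063 -0.1148 = -0.2207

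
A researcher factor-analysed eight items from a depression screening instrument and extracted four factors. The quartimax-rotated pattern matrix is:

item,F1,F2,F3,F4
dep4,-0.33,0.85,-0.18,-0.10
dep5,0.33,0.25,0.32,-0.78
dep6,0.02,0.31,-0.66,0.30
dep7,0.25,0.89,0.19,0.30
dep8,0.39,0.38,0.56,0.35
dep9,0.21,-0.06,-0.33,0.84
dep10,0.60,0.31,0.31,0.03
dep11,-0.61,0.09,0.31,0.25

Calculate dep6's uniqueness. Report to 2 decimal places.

0.38

h² = 0.02² + 0.31² + (-0.66)² + 0.30² = 0.0004 + 0.0961 + 0.4356 + 0.0900 = 0.6221
Uniqueness u² = 1 − h² = 1 − 0.6221 = 0.3779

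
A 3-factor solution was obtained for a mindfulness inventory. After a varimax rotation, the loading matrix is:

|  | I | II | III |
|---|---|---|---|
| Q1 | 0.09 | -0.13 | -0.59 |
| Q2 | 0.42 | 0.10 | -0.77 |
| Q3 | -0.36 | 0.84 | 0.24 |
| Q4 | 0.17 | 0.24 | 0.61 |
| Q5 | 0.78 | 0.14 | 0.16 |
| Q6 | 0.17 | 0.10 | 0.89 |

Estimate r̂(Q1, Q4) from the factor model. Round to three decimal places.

r̂ = Σ λ_i·λ_j across factors = (0.09)(0.17) + (-0.13)(0.24) + (-0.59)(0.61)
  = +0.0153 -0.0312 -0.3599 = -0.3758

-0.376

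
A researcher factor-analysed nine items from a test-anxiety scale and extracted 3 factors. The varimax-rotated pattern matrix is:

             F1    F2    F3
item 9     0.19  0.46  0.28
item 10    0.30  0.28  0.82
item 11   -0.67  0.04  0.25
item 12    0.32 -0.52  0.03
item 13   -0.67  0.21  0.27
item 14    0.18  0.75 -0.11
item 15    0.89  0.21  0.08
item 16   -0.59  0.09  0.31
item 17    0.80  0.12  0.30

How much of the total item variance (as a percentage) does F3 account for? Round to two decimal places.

12.13%

SS loadings for F3 = 0.28² + 0.82² + 0.25² + 0.03² + 0.27² + (-0.11)² + 0.08² + 0.31² + 0.30² = 1.0917
With 9 standardized items, total variance = 9. Proportion = 1.0917/9 = 0.1213 → 12.13%.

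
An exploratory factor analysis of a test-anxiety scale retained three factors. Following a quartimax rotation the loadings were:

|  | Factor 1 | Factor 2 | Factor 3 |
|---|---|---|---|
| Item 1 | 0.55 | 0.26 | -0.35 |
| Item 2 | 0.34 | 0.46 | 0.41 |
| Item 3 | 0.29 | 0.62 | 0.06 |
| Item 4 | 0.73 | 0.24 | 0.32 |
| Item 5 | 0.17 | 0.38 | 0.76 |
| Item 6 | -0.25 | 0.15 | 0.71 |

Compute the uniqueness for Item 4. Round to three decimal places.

h² = 0.73² + 0.24² + 0.32² = 0.5329 + 0.0576 + 0.1024 = 0.6929
Uniqueness u² = 1 − h² = 1 − 0.6929 = 0.3071

0.307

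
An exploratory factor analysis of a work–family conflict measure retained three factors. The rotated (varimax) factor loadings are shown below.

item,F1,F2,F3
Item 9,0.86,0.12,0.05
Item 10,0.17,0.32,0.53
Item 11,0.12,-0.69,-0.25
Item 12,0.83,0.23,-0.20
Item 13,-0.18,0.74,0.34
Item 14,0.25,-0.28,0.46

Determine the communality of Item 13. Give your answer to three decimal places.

h² = (-0.18)² + 0.74² + 0.34² = 0.0324 + 0.5476 + 0.1156 = 0.6956

0.696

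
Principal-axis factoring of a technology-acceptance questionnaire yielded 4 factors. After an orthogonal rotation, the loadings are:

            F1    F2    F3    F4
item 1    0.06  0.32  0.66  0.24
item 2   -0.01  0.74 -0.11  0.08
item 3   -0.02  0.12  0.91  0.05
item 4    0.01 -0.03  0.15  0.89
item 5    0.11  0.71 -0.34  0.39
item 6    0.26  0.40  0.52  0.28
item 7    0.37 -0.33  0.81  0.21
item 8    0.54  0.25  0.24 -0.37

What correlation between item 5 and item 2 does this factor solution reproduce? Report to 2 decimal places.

0.59

r̂ = Σ λ_i·λ_j across factors = (0.11)(-0.01) + (0.71)(0.74) + (-0.34)(-0.11) + (0.39)(0.08)
  = -0.0011 +0.5254 +0.0374 +0.0312 = 0.5929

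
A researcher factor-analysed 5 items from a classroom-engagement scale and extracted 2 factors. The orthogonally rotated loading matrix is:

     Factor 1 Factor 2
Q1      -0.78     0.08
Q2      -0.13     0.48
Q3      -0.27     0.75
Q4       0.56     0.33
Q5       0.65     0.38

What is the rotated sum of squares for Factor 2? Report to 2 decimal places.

1.05

SS loadings for Factor 2 = 0.08² + 0.48² + 0.75² + 0.33² + 0.38² = 0.0064 + 0.2304 + 0.5625 + 0.1089 + 0.1444 = 1.0526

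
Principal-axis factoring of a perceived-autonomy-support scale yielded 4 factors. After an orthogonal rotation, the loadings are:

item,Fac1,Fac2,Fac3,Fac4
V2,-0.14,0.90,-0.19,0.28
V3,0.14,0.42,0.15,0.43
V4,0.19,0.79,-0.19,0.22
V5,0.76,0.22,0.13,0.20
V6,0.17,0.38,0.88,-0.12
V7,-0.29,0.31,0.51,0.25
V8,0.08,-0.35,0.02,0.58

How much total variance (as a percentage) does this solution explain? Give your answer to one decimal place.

67.2%

Communalities: 0.9441, 0.4034, 0.7447, 0.6829, 0.9621, 0.5028, 0.4657; Σh² = 4.7057.
Total variance with 7 standardized items is 7, so the solution explains 4.7057/7 = 0.6722 = 67.22%.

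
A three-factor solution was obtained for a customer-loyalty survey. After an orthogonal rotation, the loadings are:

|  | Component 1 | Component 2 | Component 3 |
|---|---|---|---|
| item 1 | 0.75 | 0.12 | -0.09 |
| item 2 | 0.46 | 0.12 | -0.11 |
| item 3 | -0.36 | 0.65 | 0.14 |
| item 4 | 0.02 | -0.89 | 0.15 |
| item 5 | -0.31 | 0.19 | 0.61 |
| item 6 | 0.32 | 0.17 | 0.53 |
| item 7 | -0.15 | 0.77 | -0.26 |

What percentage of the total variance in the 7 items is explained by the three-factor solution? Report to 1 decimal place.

SS loadings by factor: 1.1251, 1.9013, 0.7829; total = 3.8093.
Total variance with 7 standardized items is 7, so the solution explains 3.8093/7 = 0.5442 = 54.42%.

54.4%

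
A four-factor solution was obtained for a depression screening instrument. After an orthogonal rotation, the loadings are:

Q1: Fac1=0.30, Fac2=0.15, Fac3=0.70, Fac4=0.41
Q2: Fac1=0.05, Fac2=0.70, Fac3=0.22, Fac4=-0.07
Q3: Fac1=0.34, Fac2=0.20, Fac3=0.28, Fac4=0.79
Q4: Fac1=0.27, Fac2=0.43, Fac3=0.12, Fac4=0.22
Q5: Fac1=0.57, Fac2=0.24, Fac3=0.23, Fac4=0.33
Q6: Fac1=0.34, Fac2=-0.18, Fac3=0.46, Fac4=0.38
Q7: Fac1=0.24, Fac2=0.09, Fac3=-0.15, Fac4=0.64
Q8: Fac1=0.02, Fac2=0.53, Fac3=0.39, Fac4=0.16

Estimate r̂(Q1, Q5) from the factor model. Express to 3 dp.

r̂ = Σ λ_i·λ_j across factors = (0.30)(0.57) + (0.15)(0.24) + (0.70)(0.23) + (0.41)(0.33)
  = +0.1710 +0.0360 +0.1610 +0.1353 = 0.5033

0.503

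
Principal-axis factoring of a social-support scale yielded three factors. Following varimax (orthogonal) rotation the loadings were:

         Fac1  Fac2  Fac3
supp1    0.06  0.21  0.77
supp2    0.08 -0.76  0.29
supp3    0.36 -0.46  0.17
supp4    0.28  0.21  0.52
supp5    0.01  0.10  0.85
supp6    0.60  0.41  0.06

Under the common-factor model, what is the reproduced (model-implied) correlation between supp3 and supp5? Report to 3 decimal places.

r̂ = Σ λ_i·λ_j across factors = (0.36)(0.01) + (-0.46)(0.10) + (0.17)(0.85)
  = +0.0036 -0.0460 +0.1445 = 0.1021

0.102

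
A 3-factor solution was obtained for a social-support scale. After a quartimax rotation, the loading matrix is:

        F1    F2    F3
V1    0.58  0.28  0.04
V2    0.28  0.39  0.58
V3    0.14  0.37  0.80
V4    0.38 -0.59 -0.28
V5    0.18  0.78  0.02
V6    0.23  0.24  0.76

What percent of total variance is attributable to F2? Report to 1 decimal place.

SS loadings for F2 = 0.28² + 0.39² + 0.37² + (-0.59)² + 0.78² + 0.24² = 1.3815
With 6 standardized items, total variance = 6. Proportion = 1.3815/6 = 0.2302 → 23.03%.

23.0%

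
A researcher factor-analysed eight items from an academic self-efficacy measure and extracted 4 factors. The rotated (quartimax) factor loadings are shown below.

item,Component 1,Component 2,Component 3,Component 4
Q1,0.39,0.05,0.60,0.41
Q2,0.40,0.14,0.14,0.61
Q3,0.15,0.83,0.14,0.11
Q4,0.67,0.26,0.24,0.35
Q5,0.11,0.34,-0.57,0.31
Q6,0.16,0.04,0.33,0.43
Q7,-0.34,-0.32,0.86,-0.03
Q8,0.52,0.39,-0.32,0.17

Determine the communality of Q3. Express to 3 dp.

0.743

h² = 0.15² + 0.83² + 0.14² + 0.11² = 0.0225 + 0.6889 + 0.0196 + 0.0121 = 0.7431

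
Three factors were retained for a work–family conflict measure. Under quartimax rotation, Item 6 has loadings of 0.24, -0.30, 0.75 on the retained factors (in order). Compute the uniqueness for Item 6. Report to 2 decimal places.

h² = 0.24² + (-0.30)² + 0.75² = 0.0576 + 0.0900 + 0.5625 = 0.7101
Uniqueness u² = 1 − h² = 1 − 0.7101 = 0.2899

0.29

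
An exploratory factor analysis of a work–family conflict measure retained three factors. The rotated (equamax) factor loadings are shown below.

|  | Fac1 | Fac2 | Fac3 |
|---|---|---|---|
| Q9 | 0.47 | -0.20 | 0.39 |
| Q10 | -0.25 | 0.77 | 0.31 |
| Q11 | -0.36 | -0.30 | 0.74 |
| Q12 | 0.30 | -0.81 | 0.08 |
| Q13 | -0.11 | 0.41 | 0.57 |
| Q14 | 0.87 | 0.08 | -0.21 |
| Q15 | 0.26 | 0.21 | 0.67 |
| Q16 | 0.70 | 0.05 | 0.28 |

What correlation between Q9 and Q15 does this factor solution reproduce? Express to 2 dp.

r̂ = Σ λ_i·λ_j across factors = (0.47)(0.26) + (-0.20)(0.21) + (0.39)(0.67)
  = +0.1222 -0.0420 +0.2613 = 0.3415

0.34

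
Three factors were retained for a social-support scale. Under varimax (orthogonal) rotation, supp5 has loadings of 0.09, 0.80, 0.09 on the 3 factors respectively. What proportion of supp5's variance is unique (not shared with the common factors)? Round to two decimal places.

h² = 0.09² + 0.80² + 0.09² = 0.0081 + 0.6400 + 0.0081 = 0.6562
Uniqueness u² = 1 − h² = 1 − 0.6562 = 0.3438

0.34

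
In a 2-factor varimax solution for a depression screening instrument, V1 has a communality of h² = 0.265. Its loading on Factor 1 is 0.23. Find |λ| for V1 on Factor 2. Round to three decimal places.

0.461

Under orthogonal rotation h² = Σλ², so λ_Factor 2² = h² − (0.0529) = 0.265 − 0.0529 = 0.2121.
|λ| = √0.2121 = 0.4605.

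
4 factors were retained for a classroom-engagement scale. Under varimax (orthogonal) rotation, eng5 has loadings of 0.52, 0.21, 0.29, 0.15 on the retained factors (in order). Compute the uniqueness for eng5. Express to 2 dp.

h² = 0.52² + 0.21² + 0.29² + 0.15² = 0.2704 + 0.0441 + 0.0841 + 0.0225 = 0.4211
Uniqueness u² = 1 − h² = 1 − 0.4211 = 0.5789

0.58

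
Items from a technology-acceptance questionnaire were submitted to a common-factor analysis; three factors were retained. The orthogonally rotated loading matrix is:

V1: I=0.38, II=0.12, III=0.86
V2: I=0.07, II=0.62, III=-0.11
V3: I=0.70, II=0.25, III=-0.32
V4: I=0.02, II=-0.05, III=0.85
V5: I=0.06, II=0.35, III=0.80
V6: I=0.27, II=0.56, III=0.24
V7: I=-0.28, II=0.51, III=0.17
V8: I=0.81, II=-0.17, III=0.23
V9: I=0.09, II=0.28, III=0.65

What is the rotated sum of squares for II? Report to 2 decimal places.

SS loadings for II = 0.12² + 0.62² + 0.25² + (-0.05)² + 0.35² + 0.56² + 0.51² + (-0.17)² + 0.28² = 0.0144 + 0.3844 + 0.0625 + 0.0025 + 0.1225 + 0.3136 + 0.2601 + 0.0289 + 0.0784 = 1.2673

1.27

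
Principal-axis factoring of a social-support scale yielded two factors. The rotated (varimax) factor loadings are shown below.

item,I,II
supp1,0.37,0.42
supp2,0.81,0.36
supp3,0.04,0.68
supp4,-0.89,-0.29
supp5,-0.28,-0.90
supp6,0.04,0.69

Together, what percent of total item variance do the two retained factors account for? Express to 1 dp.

Communalities: 0.3133, 0.7857, 0.4640, 0.8762, 0.8884, 0.4777; Σh² = 3.8053.
Total variance with 6 standardized items is 6, so the solution explains 3.8053/6 = 0.6342 = 63.42%.

63.4%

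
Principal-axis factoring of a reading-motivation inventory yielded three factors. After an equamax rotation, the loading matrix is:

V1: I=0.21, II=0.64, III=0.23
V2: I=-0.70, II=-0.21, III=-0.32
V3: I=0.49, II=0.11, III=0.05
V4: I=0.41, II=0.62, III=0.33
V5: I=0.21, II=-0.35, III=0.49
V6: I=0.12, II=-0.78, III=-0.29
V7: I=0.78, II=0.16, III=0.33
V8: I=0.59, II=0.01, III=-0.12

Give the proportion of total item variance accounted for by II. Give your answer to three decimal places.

0.201

SS loadings for II = 0.64² + (-0.21)² + 0.11² + 0.62² + (-0.35)² + (-0.78)² + 0.16² + 0.01² = 1.6068
Proportion of variance = 1.6068 / 8 = 0.2009.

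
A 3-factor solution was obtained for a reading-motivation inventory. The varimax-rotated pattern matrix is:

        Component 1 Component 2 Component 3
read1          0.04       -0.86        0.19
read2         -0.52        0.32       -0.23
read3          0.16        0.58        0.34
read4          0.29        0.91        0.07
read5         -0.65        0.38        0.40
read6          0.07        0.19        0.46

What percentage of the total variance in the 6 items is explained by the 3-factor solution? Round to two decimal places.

SS loadings by factor: 0.8091, 2.1870, 0.5811; total = 3.5772.
Total variance with 6 standardized items is 6, so the solution explains 3.5772/6 = 0.5962 = 59.62%.

59.62%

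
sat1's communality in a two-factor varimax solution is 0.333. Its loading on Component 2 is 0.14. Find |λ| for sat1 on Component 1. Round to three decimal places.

0.560

Under orthogonal rotation h² = Σλ², so λ_Component 1² = h² − (0.0196) = 0.333 − 0.0196 = 0.3134.
|λ| = √0.3134 = 0.5598.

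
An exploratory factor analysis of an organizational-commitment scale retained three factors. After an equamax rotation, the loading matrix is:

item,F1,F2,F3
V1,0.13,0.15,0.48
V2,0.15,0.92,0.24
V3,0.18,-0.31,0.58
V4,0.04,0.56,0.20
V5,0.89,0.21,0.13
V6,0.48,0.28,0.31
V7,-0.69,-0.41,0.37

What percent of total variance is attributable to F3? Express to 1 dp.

SS loadings for F3 = 0.48² + 0.24² + 0.58² + 0.20² + 0.13² + 0.31² + 0.37² = 0.9143
With 7 standardized items, total variance = 7. Proportion = 0.9143/7 = 0.1306 → 13.06%.

13.1%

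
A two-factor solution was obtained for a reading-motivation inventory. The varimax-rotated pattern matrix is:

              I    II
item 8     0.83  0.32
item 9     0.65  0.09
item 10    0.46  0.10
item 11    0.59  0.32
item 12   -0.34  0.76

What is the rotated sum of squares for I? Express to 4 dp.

1.7867

SS loadings for I = 0.83² + 0.65² + 0.46² + 0.59² + (-0.34)² = 0.6889 + 0.4225 + 0.2116 + 0.3481 + 0.1156 = 1.7867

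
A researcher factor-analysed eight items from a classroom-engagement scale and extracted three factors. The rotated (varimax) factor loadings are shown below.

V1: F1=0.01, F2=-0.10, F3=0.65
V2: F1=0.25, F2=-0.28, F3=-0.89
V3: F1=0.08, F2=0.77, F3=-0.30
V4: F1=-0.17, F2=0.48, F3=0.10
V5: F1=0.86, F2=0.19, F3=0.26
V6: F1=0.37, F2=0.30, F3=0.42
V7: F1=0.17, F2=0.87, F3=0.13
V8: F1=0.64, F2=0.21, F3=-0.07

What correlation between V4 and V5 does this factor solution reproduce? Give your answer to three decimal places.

-0.029

r̂ = Σ λ_i·λ_j across factors = (-0.17)(0.86) + (0.48)(0.19) + (0.10)(0.26)
  = -0.1462 +0.0912 +0.0260 = -0.0290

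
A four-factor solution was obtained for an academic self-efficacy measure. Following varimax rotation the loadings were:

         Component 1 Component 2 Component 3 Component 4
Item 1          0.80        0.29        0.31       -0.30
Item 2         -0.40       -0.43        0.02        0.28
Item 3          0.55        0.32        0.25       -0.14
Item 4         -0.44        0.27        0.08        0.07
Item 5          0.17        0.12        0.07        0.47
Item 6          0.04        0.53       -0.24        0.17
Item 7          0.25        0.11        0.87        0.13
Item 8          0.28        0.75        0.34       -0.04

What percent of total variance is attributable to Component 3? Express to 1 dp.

SS loadings for Component 3 = 0.31² + 0.02² + 0.25² + 0.08² + 0.07² + (-0.24)² + 0.87² + 0.34² = 1.1004
With 8 standardized items, total variance = 8. Proportion = 1.1004/8 = 0.1376 → 13.76%.

13.8%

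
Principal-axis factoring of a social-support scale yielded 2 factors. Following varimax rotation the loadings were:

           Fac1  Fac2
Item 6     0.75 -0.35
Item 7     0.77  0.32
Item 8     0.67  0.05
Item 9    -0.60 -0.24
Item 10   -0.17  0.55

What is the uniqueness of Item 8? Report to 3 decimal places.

0.549

h² = 0.67² + 0.05² = 0.4489 + 0.0025 = 0.4514
Uniqueness u² = 1 − h² = 1 − 0.4514 = 0.5486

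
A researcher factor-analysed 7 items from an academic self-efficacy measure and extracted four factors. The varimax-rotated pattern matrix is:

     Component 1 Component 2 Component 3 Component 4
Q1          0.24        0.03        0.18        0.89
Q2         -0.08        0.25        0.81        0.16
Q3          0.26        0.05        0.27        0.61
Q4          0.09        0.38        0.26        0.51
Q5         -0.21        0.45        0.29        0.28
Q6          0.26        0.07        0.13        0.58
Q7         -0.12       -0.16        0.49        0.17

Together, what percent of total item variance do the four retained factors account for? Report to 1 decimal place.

53.9%

SS loadings by factor: 0.2658, 0.4433, 1.1701, 1.8936; total = 3.7728.
Total variance with 7 standardized items is 7, so the solution explains 3.7728/7 = 0.5390 = 53.90%.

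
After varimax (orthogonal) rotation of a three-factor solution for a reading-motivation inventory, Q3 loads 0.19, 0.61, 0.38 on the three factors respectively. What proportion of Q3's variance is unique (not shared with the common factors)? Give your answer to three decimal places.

0.447

h² = 0.19² + 0.61² + 0.38² = 0.0361 + 0.3721 + 0.1444 = 0.5526
Uniqueness u² = 1 − h² = 1 − 0.5526 = 0.4474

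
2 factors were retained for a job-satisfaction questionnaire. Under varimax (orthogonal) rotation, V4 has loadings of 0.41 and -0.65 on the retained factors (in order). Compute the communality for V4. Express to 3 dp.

h² = 0.41² + (-0.65)² = 0.1681 + 0.4225 = 0.5906

0.591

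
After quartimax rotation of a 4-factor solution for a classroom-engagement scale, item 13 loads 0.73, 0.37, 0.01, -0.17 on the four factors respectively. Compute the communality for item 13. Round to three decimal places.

0.699

h² = 0.73² + 0.37² + 0.01² + (-0.17)² = 0.5329 + 0.1369 + 0.0001 + 0.0289 = 0.6988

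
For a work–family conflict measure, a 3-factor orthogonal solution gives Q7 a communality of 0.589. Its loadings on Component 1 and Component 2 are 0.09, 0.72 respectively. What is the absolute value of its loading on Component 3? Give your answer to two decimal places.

Under orthogonal rotation h² = Σλ², so λ_Component 3² = h² − (0.5265) = 0.589 − 0.5265 = 0.0625.
|λ| = √0.0625 = 0.2500.

0.25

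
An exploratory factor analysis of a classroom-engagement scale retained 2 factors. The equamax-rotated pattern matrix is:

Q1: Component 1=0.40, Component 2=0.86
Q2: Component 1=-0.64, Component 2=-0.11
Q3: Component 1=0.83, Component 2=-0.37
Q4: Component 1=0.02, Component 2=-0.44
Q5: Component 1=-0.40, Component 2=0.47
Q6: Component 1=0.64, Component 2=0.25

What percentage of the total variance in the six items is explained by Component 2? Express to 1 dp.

22.8%

SS loadings for Component 2 = 0.86² + (-0.11)² + (-0.37)² + (-0.44)² + 0.47² + 0.25² = 1.3656
With 6 standardized items, total variance = 6. Proportion = 1.3656/6 = 0.2276 → 22.76%.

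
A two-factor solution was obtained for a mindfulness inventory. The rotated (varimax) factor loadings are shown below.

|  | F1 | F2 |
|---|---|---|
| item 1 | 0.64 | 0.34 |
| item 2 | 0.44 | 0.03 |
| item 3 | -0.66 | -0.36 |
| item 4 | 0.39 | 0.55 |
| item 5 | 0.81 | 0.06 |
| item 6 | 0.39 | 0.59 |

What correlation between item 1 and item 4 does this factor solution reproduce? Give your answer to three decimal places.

0.437

r̂ = Σ λ_i·λ_j across factors = (0.64)(0.39) + (0.34)(0.55)
  = +0.2496 +0.1870 = 0.4366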